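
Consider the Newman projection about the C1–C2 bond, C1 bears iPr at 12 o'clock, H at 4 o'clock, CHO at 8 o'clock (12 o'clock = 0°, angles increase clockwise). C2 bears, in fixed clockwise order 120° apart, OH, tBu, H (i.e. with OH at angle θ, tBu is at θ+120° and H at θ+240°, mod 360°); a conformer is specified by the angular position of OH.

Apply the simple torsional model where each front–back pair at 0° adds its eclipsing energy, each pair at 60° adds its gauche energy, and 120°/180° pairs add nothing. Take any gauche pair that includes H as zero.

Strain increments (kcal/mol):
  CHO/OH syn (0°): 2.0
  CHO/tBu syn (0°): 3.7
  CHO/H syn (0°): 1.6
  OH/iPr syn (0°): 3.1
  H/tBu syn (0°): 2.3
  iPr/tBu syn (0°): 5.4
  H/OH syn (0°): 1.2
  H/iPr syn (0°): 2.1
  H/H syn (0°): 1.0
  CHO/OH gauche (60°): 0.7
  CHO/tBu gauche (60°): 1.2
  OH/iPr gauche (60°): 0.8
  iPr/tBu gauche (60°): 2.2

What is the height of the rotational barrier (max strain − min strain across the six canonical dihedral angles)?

OH at 0° is eclipsed. iPr at 0° is eclipsed with OH at 0° (3.1); H at 120° is eclipsed with tBu at 120° (2.3); CHO at 240° is eclipsed with H at 240° (1.6). Total 7.0 kcal/mol.
OH at 60° is staggered. iPr at 0° is gauche with OH at 60° (0.8); CHO at 240° is gauche with tBu at 180° (1.2). Total 2.0 kcal/mol.
OH at 120° is eclipsed. iPr at 0° is eclipsed with H at 0° (2.1); H at 120° is eclipsed with OH at 120° (1.2); CHO at 240° is eclipsed with tBu at 240° (3.7). Total 7.0 kcal/mol.
OH at 180° is staggered. iPr at 0° is gauche with tBu at 300° (2.2); CHO at 240° is gauche with OH at 180° (0.7); CHO at 240° is gauche with tBu at 300° (1.2). Total 4.1 kcal/mol.
OH at 240° is eclipsed. iPr at 0° is eclipsed with tBu at 0° (5.4); H at 120° is eclipsed with H at 120° (1.0); CHO at 240° is eclipsed with OH at 240° (2.0). Total 8.4 kcal/mol.
OH at 300° is staggered. iPr at 0° is gauche with OH at 300° (0.8); iPr at 0° is gauche with tBu at 60° (2.2); CHO at 240° is gauche with OH at 300° (0.7). Total 3.7 kcal/mol.
Max at 240° (8.4 kcal/mol), min at 60° (2.0 kcal/mol); barrier = 6.4 kcal/mol.

6.4 kcal/mol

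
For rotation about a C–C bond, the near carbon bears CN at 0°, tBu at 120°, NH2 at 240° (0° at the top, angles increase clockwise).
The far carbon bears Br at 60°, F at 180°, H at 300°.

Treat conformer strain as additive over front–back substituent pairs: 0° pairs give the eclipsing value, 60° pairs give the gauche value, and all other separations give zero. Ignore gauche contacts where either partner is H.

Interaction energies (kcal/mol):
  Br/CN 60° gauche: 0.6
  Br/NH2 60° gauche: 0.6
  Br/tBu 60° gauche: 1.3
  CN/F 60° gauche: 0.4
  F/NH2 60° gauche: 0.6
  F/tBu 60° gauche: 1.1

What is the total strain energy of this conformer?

3.6 kcal/mol

This conformer (staggered): CN(0°)/Br(60°) gauche 0.6; tBu(120°)/Br(60°) gauche 1.3; tBu(120°)/F(180°) gauche 1.1; NH2(240°)/F(180°) gauche 0.6 → 3.6 kcal/mol.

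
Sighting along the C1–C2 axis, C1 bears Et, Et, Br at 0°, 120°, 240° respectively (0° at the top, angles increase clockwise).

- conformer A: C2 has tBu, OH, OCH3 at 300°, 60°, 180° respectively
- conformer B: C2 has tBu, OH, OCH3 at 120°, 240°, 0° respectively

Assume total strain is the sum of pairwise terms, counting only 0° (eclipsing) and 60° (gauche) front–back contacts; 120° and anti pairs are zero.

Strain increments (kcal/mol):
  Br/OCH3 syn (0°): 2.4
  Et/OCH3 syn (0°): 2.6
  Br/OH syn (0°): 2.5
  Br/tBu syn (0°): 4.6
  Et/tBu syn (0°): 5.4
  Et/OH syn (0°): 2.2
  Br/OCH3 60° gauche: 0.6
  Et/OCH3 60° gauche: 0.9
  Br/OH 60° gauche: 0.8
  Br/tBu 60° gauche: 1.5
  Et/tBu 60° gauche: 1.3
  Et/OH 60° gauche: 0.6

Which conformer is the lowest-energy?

A

A (staggered): Et–tBu gauche, Et–OH gauche, Et–OH gauche, Et–OCH3 gauche, Br–tBu gauche, Br–OCH3 gauche; 1.3 + 0.6 + 0.6 + 0.9 + 1.5 + 0.6 = 5.5 kcal/mol.
B (eclipsed): Et–OCH3 eclipsed, Et–tBu eclipsed, Br–OH eclipsed; 2.6 + 5.4 + 2.5 = 10.5 kcal/mol.
A has the lowest total (5.5 kcal/mol).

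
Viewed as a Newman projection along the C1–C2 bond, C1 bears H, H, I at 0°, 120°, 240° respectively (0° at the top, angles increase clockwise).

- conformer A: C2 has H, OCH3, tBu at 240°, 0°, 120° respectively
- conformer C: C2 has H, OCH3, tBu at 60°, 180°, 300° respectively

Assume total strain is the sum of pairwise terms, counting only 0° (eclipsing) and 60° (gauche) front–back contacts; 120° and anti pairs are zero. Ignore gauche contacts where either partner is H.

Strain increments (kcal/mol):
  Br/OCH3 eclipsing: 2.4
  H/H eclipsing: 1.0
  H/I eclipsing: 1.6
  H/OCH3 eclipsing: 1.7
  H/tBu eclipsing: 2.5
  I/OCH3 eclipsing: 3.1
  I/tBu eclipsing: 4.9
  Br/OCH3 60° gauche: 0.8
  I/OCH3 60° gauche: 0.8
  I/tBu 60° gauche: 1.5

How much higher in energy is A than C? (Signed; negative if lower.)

A (eclipsed): H–OCH3 eclipsed, H–tBu eclipsed, I–H eclipsed; 1.7 + 2.5 + 1.6 = 5.8 kcal/mol.
C (staggered): I–OCH3 gauche, I–tBu gauche; 0.8 + 1.5 = 2.3 kcal/mol.
E(A) − E(C) = 5.8 − 2.3 = +3.5 kcal/mol.

+3.5 kcal/mol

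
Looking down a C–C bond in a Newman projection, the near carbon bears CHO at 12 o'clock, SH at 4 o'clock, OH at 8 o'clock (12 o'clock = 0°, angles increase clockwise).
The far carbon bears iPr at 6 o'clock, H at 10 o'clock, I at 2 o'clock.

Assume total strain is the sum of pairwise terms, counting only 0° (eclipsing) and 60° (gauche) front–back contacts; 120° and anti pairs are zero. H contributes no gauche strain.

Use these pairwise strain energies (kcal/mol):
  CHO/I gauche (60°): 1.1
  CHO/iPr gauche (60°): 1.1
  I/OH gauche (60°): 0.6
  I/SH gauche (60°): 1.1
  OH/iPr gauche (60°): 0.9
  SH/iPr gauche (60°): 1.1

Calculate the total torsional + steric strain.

This conformer (staggered): CHO(0°)/I(60°) gauche 1.1; SH(120°)/iPr(180°) gauche 1.1; SH(120°)/I(60°) gauche 1.1; OH(240°)/iPr(180°) gauche 0.9 → 4.2 kcal/mol.

4.2 kcal/mol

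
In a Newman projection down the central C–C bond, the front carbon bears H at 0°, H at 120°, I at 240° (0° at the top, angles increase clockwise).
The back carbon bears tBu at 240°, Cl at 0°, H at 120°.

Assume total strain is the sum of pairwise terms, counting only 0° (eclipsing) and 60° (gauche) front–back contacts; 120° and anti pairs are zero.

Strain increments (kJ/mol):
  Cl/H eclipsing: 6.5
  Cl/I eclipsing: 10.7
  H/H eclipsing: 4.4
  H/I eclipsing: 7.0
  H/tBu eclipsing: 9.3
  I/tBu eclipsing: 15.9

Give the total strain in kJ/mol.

26.8 kJ/mol

This conformer (eclipsed): H–Cl eclipsed, H–H eclipsed, I–tBu eclipsed; 6.5 + 4.4 + 15.9 = 26.8 kJ/mol.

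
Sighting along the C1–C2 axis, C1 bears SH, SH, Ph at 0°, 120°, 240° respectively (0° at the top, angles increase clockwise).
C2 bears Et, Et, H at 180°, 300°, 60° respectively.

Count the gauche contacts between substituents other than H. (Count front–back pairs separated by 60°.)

4

Non-H gauche pairs: SH(0°)/Et(300°); SH(120°)/Et(180°); Ph(240°)/Et(180°); Ph(240°)/Et(300°) — 4 interactions.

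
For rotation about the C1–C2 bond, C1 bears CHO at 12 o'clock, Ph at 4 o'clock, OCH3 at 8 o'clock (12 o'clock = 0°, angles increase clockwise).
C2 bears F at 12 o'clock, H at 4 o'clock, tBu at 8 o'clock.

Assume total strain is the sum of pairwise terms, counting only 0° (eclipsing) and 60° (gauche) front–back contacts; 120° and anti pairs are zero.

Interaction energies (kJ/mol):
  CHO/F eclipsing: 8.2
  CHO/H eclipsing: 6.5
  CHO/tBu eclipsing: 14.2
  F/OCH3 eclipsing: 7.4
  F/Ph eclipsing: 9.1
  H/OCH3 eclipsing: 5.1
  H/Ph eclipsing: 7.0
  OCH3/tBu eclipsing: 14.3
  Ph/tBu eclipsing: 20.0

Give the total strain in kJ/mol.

This conformer (eclipsed): CHO(0°)/F(0°) eclipsed 8.2; Ph(120°)/H(120°) eclipsed 7.0; OCH3(240°)/tBu(240°) eclipsed 14.3 → 29.5 kJ/mol.

29.5 kJ/mol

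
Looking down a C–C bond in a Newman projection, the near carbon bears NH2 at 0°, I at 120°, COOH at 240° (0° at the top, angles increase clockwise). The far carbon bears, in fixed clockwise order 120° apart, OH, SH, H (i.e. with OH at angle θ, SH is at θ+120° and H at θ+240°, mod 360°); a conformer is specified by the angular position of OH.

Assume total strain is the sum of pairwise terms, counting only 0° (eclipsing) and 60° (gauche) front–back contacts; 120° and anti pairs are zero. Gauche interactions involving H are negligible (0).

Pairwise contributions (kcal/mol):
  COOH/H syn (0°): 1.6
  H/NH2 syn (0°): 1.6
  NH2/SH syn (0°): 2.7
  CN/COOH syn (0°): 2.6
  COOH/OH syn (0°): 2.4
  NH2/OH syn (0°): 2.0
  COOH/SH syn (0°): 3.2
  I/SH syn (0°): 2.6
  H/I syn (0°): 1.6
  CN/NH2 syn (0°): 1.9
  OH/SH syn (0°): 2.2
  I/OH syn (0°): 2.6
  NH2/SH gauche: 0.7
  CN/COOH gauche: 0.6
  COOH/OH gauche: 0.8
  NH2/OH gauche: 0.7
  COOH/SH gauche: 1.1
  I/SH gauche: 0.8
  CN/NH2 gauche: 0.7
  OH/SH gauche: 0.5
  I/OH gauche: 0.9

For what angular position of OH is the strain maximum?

120°

OH at 0° (eclipsed): NH2(0°)/OH(0°) eclipsed 2.0; I(120°)/SH(120°) eclipsed 2.6; COOH(240°)/H(240°) eclipsed 1.6 → 6.2 kcal/mol.
OH at 60° (staggered): NH2(0°)/OH(60°) gauche 0.7; I(120°)/OH(60°) gauche 0.9; I(120°)/SH(180°) gauche 0.8; COOH(240°)/SH(180°) gauche 1.1 → 3.5 kcal/mol.
OH at 120° (eclipsed): NH2(0°)/H(0°) eclipsed 1.6; I(120°)/OH(120°) eclipsed 2.6; COOH(240°)/SH(240°) eclipsed 3.2 → 7.4 kcal/mol.
OH at 180° (staggered): NH2(0°)/SH(300°) gauche 0.7; I(120°)/OH(180°) gauche 0.9; COOH(240°)/OH(180°) gauche 0.8; COOH(240°)/SH(300°) gauche 1.1 → 3.5 kcal/mol.
OH at 240° (eclipsed): NH2(0°)/SH(0°) eclipsed 2.7; I(120°)/H(120°) eclipsed 1.6; COOH(240°)/OH(240°) eclipsed 2.4 → 6.7 kcal/mol.
OH at 300° (staggered): NH2(0°)/OH(300°) gauche 0.7; NH2(0°)/SH(60°) gauche 0.7; I(120°)/SH(60°) gauche 0.8; COOH(240°)/OH(300°) gauche 0.8 → 3.0 kcal/mol.
The maximum (7.4 kcal/mol) occurs with OH at 120°.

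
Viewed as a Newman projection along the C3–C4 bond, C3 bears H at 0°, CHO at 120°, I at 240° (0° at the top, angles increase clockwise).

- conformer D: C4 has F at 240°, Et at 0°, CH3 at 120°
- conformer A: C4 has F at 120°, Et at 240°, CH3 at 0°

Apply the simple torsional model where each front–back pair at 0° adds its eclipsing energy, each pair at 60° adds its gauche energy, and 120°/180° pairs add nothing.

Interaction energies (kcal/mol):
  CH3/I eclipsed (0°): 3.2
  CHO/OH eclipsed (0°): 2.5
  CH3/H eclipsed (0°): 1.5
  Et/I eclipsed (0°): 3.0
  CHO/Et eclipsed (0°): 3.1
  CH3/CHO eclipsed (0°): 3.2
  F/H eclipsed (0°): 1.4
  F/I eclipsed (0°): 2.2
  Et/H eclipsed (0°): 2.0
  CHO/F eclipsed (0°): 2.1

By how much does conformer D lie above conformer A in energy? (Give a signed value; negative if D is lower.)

D (eclipsed): H(0°)/Et(0°) eclipsed 2.0; CHO(120°)/CH3(120°) eclipsed 3.2; I(240°)/F(240°) eclipsed 2.2 → 7.4 kcal/mol.
A (eclipsed): H(0°)/CH3(0°) eclipsed 1.5; CHO(120°)/F(120°) eclipsed 2.1; I(240°)/Et(240°) eclipsed 3.0 → 6.6 kcal/mol.
E(D) − E(A) = 7.4 − 6.6 = +0.8 kcal/mol.

+0.8 kcal/mol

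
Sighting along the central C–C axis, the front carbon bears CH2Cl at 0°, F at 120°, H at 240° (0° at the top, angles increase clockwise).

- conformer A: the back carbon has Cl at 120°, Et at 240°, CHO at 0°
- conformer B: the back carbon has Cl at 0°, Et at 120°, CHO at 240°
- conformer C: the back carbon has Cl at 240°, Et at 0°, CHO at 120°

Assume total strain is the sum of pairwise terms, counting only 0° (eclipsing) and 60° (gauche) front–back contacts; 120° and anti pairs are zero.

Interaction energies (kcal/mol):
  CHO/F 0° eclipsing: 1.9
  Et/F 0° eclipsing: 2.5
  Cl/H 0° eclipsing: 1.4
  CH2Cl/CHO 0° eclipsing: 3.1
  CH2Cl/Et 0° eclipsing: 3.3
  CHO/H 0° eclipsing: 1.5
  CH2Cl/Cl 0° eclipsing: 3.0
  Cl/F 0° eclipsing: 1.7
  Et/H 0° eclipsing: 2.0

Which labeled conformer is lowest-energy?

A (eclipsed): CH2Cl(0°)/CHO(0°) eclipsed 3.1; F(120°)/Cl(120°) eclipsed 1.7; H(240°)/Et(240°) eclipsed 2.0 → 6.8 kcal/mol.
B (eclipsed): CH2Cl(0°)/Cl(0°) eclipsed 3.0; F(120°)/Et(120°) eclipsed 2.5; H(240°)/CHO(240°) eclipsed 1.5 → 7.0 kcal/mol.
C (eclipsed): CH2Cl(0°)/Et(0°) eclipsed 3.3; F(120°)/CHO(120°) eclipsed 1.9; H(240°)/Cl(240°) eclipsed 1.4 → 6.6 kcal/mol.
C has the lowest total (6.6 kcal/mol).

C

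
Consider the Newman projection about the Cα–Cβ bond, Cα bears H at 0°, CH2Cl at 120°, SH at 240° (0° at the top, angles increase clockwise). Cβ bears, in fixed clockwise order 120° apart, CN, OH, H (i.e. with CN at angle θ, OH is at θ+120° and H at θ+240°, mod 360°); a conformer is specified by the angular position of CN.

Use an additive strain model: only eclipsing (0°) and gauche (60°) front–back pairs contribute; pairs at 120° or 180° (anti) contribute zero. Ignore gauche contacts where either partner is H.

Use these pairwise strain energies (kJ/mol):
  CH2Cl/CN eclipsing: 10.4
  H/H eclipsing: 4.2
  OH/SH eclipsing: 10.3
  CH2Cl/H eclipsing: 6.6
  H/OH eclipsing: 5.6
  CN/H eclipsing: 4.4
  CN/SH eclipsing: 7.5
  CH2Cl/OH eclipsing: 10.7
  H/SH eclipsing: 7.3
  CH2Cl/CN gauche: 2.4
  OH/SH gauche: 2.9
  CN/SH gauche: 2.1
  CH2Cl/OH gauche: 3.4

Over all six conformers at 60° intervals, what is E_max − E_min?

19.4 kJ/mol

CN at 0° (eclipsed): H–CN eclipsed, CH2Cl–OH eclipsed, SH–H eclipsed; 4.4 + 10.7 + 7.3 = 22.4 kJ/mol.
CN at 60° (staggered): CH2Cl–CN gauche, CH2Cl–OH gauche, SH–OH gauche; 2.4 + 3.4 + 2.9 = 8.7 kJ/mol.
CN at 120° (eclipsed): H–H eclipsed, CH2Cl–CN eclipsed, SH–OH eclipsed; 4.2 + 10.4 + 10.3 = 24.9 kJ/mol.
CN at 180° (staggered): CH2Cl–CN gauche, SH–CN gauche, SH–OH gauche; 2.4 + 2.1 + 2.9 = 7.4 kJ/mol.
CN at 240° (eclipsed): H–OH eclipsed, CH2Cl–H eclipsed, SH–CN eclipsed; 5.6 + 6.6 + 7.5 = 19.7 kJ/mol.
CN at 300° (staggered): CH2Cl–OH gauche, SH–CN gauche; 3.4 + 2.1 = 5.5 kJ/mol.
Max at 120° (24.9 kJ/mol), min at 300° (5.5 kJ/mol); barrier = 19.4 kJ/mol.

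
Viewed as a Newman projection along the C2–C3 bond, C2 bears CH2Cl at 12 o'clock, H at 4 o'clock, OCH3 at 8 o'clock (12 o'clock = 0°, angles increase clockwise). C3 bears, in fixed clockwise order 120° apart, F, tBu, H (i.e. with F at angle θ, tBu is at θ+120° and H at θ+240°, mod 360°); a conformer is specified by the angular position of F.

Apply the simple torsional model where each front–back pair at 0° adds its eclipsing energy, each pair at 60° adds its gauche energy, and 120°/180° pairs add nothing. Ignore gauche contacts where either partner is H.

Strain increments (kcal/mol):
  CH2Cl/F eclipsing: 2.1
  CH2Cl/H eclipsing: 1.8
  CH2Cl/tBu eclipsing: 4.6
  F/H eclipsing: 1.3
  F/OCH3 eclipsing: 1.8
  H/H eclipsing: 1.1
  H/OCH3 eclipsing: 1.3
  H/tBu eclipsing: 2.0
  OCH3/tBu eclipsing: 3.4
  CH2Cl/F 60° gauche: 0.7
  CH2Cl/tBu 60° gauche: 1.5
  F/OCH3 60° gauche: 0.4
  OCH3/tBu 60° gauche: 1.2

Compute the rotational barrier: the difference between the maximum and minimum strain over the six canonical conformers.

F at 0° (eclipsed): CH2Cl–F eclipsed, H–tBu eclipsed, OCH3–H eclipsed; 2.1 + 2.0 + 1.3 = 5.4 kcal/mol.
F at 60° (staggered): CH2Cl–F gauche, OCH3–tBu gauche; 0.7 + 1.2 = 1.9 kcal/mol.
F at 120° (eclipsed): CH2Cl–H eclipsed, H–F eclipsed, OCH3–tBu eclipsed; 1.8 + 1.3 + 3.4 = 6.5 kcal/mol.
F at 180° (staggered): CH2Cl–tBu gauche, OCH3–F gauche, OCH3–tBu gauche; 1.5 + 0.4 + 1.2 = 3.1 kcal/mol.
F at 240° (eclipsed): CH2Cl–tBu eclipsed, H–H eclipsed, OCH3–F eclipsed; 4.6 + 1.1 + 1.8 = 7.5 kcal/mol.
F at 300° (staggered): CH2Cl–F gauche, CH2Cl–tBu gauche, OCH3–F gauche; 0.7 + 1.5 + 0.4 = 2.6 kcal/mol.
Max at 240° (7.5 kcal/mol), min at 60° (1.9 kcal/mol); barrier = 5.6 kcal/mol.

5.6 kcal/mol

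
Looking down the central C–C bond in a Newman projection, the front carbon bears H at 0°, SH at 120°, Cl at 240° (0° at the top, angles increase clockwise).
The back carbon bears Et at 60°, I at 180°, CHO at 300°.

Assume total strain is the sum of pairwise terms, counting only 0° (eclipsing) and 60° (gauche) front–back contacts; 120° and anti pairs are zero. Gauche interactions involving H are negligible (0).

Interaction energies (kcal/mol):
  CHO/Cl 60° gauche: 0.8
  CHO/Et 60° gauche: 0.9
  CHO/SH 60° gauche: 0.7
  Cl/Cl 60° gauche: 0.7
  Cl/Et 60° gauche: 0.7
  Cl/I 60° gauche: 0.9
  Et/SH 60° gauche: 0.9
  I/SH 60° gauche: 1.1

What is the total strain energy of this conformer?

This conformer (staggered): SH–Et gauche, SH–I gauche, Cl–I gauche, Cl–CHO gauche; 0.9 + 1.1 + 0.9 + 0.8 = 3.7 kcal/mol.

3.7 kcal/mol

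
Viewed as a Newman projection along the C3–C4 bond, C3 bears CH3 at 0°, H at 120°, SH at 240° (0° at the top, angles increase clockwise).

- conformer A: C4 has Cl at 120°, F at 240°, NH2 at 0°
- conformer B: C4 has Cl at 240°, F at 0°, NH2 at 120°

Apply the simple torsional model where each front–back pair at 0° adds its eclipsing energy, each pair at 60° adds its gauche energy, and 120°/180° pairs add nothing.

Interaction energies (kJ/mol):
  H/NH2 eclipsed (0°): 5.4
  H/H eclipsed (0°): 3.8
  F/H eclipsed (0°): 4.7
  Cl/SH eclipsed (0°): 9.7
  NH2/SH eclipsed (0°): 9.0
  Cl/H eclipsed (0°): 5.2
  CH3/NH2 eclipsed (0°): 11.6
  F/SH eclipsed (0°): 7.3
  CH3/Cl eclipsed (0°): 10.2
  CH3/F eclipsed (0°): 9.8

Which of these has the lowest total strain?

A (eclipsed): CH3–NH2 eclipsed, H–Cl eclipsed, SH–F eclipsed; 11.6 + 5.2 + 7.3 = 24.1 kJ/mol.
B (eclipsed): CH3–F eclipsed, H–NH2 eclipsed, SH–Cl eclipsed; 9.8 + 5.4 + 9.7 = 24.9 kJ/mol.
A has the lowest total (24.1 kJ/mol).

A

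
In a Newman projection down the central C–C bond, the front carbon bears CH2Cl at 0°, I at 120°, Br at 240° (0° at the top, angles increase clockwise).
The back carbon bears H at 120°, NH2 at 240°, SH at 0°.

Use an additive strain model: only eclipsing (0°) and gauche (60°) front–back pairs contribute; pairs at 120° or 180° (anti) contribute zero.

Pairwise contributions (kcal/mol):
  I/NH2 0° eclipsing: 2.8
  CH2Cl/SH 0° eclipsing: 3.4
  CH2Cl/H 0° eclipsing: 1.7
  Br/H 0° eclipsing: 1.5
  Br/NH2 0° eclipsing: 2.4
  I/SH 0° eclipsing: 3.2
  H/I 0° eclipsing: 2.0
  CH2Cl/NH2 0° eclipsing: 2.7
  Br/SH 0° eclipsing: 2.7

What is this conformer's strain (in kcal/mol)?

7.8 kcal/mol

This conformer (eclipsed): CH2Cl(0°)/SH(0°) eclipsed 3.4; I(120°)/H(120°) eclipsed 2.0; Br(240°)/NH2(240°) eclipsed 2.4 → 7.8 kcal/mol.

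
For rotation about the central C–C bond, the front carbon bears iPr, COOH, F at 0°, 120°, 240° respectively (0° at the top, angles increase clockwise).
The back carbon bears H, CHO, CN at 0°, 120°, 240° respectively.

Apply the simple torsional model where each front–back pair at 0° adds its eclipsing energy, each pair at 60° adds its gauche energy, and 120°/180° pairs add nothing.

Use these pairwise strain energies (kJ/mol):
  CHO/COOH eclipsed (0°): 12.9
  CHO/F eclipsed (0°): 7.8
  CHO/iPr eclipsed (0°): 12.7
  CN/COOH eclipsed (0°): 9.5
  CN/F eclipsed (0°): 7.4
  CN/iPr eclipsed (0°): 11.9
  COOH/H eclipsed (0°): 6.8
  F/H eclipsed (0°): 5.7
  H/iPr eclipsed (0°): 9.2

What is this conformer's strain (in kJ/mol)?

This conformer (eclipsed): iPr–H eclipsed, COOH–CHO eclipsed, F–CN eclipsed; 9.2 + 12.9 + 7.4 = 29.5 kJ/mol.

29.5 kJ/mol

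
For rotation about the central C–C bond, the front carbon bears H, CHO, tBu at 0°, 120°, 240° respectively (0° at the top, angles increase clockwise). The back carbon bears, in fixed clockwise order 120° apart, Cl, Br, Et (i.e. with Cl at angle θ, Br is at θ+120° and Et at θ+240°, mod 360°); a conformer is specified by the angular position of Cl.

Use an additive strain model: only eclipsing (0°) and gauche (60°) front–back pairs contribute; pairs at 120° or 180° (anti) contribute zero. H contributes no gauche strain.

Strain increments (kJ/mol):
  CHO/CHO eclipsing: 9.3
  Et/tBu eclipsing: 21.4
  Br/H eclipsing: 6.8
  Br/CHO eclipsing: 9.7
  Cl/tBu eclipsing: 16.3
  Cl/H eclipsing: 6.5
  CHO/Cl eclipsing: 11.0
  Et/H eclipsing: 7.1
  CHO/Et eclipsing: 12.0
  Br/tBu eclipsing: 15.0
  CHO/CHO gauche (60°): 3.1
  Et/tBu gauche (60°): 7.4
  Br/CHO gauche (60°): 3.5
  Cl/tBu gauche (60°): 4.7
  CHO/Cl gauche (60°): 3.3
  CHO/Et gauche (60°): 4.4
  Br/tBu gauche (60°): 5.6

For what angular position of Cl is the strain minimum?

180°

Cl at 0° (eclipsed): H(0°)/Cl(0°) eclipsed 6.5; CHO(120°)/Br(120°) eclipsed 9.7; tBu(240°)/Et(240°) eclipsed 21.4 → 37.6 kJ/mol.
Cl at 60° (staggered): CHO(120°)/Cl(60°) gauche 3.3; CHO(120°)/Br(180°) gauche 3.5; tBu(240°)/Br(180°) gauche 5.6; tBu(240°)/Et(300°) gauche 7.4 → 19.8 kJ/mol.
Cl at 120° (eclipsed): H(0°)/Et(0°) eclipsed 7.1; CHO(120°)/Cl(120°) eclipsed 11.0; tBu(240°)/Br(240°) eclipsed 15.0 → 33.1 kJ/mol.
Cl at 180° (staggered): CHO(120°)/Cl(180°) gauche 3.3; CHO(120°)/Et(60°) gauche 4.4; tBu(240°)/Cl(180°) gauche 4.7; tBu(240°)/Br(300°) gauche 5.6 → 18.0 kJ/mol.
Cl at 240° (eclipsed): H(0°)/Br(0°) eclipsed 6.8; CHO(120°)/Et(120°) eclipsed 12.0; tBu(240°)/Cl(240°) eclipsed 16.3 → 35.1 kJ/mol.
Cl at 300° (staggered): CHO(120°)/Br(60°) gauche 3.5; CHO(120°)/Et(180°) gauche 4.4; tBu(240°)/Cl(300°) gauche 4.7; tBu(240°)/Et(180°) gauche 7.4 → 20.0 kJ/mol.
The minimum (18.0 kJ/mol) occurs with Cl at 180°.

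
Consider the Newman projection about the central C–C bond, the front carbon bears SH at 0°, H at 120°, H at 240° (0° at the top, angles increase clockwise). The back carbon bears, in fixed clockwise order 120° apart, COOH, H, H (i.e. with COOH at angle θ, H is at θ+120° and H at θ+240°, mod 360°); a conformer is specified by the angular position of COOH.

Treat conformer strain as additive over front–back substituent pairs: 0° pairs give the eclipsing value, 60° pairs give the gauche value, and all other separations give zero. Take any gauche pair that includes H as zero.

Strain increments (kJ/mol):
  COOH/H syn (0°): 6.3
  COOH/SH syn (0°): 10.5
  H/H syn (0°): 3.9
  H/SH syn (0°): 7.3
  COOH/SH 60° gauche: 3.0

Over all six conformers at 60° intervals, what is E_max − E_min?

COOH at 0° (eclipsed): SH–COOH eclipsed, H–H eclipsed, H–H eclipsed; 10.5 + 3.9 + 3.9 = 18.3 kJ/mol.
COOH at 60° (staggered): SH–COOH gauche; 3.0 = 3.0 kJ/mol.
COOH at 120° (eclipsed): SH–H eclipsed, H–COOH eclipsed, H–H eclipsed; 7.3 + 6.3 + 3.9 = 17.5 kJ/mol.
COOH at 180° (staggered): no non-H gauche contacts → 0.0 kJ/mol.
COOH at 240° (eclipsed): SH–H eclipsed, H–H eclipsed, H–COOH eclipsed; 7.3 + 3.9 + 6.3 = 17.5 kJ/mol.
COOH at 300° (staggered): SH–COOH gauche; 3.0 = 3.0 kJ/mol.
Max at 0° (18.3 kJ/mol), min at 180° (0.0 kJ/mol); barrier = 18.3 kJ/mol.

18.3 kJ/mol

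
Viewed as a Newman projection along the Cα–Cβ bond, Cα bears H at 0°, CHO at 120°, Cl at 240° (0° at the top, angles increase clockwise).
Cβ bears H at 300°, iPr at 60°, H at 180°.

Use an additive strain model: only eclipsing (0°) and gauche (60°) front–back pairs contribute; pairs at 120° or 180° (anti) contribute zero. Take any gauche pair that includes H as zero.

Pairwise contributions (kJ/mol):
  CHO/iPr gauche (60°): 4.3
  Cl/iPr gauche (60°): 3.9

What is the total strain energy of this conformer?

4.3 kJ/mol

This conformer (staggered): CHO–iPr gauche; 4.3 = 4.3 kJ/mol.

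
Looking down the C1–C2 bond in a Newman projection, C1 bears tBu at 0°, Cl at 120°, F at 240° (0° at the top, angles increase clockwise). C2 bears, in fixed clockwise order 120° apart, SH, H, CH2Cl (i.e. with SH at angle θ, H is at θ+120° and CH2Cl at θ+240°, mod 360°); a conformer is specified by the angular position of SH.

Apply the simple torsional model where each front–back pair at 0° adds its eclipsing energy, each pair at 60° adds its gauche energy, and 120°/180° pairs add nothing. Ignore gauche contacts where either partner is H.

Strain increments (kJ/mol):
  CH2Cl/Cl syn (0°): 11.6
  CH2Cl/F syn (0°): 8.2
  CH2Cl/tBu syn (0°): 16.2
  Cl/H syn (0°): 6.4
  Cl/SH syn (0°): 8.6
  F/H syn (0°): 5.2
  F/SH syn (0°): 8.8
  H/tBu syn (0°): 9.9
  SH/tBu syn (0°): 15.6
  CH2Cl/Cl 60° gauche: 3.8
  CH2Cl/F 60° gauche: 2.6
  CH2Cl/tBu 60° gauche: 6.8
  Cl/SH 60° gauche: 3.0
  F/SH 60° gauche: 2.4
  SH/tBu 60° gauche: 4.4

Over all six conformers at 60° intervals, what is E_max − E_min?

17.1 kJ/mol

SH at 0° (eclipsed): tBu(0°)/SH(0°) eclipsed 15.6; Cl(120°)/H(120°) eclipsed 6.4; F(240°)/CH2Cl(240°) eclipsed 8.2 → 30.2 kJ/mol.
SH at 60° (staggered): tBu(0°)/SH(60°) gauche 4.4; tBu(0°)/CH2Cl(300°) gauche 6.8; Cl(120°)/SH(60°) gauche 3.0; F(240°)/CH2Cl(300°) gauche 2.6 → 16.8 kJ/mol.
SH at 120° (eclipsed): tBu(0°)/CH2Cl(0°) eclipsed 16.2; Cl(120°)/SH(120°) eclipsed 8.6; F(240°)/H(240°) eclipsed 5.2 → 30.0 kJ/mol.
SH at 180° (staggered): tBu(0°)/CH2Cl(60°) gauche 6.8; Cl(120°)/SH(180°) gauche 3.0; Cl(120°)/CH2Cl(60°) gauche 3.8; F(240°)/SH(180°) gauche 2.4 → 16.0 kJ/mol.
SH at 240° (eclipsed): tBu(0°)/H(0°) eclipsed 9.9; Cl(120°)/CH2Cl(120°) eclipsed 11.6; F(240°)/SH(240°) eclipsed 8.8 → 30.3 kJ/mol.
SH at 300° (staggered): tBu(0°)/SH(300°) gauche 4.4; Cl(120°)/CH2Cl(180°) gauche 3.8; F(240°)/SH(300°) gauche 2.4; F(240°)/CH2Cl(180°) gauche 2.6 → 13.2 kJ/mol.
Max at 240° (30.3 kJ/mol), min at 300° (13.2 kJ/mol); barrier = 17.1 kJ/mol.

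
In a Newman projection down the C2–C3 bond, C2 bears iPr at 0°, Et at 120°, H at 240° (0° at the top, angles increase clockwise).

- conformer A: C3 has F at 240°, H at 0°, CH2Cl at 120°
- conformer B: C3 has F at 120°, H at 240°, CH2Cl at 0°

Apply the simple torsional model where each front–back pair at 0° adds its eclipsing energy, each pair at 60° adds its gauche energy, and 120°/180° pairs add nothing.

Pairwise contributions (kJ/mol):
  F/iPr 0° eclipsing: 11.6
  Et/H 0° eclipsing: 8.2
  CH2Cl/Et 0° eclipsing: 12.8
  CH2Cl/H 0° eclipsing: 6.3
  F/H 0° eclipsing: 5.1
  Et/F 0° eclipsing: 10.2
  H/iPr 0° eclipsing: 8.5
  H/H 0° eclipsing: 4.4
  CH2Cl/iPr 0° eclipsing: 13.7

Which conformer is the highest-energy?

A (eclipsed): iPr–H eclipsed, Et–CH2Cl eclipsed, H–F eclipsed; 8.5 + 12.8 + 5.1 = 26.4 kJ/mol.
B (eclipsed): iPr–CH2Cl eclipsed, Et–F eclipsed, H–H eclipsed; 13.7 + 10.2 + 4.4 = 28.3 kJ/mol.
B has the highest total (28.3 kJ/mol).

B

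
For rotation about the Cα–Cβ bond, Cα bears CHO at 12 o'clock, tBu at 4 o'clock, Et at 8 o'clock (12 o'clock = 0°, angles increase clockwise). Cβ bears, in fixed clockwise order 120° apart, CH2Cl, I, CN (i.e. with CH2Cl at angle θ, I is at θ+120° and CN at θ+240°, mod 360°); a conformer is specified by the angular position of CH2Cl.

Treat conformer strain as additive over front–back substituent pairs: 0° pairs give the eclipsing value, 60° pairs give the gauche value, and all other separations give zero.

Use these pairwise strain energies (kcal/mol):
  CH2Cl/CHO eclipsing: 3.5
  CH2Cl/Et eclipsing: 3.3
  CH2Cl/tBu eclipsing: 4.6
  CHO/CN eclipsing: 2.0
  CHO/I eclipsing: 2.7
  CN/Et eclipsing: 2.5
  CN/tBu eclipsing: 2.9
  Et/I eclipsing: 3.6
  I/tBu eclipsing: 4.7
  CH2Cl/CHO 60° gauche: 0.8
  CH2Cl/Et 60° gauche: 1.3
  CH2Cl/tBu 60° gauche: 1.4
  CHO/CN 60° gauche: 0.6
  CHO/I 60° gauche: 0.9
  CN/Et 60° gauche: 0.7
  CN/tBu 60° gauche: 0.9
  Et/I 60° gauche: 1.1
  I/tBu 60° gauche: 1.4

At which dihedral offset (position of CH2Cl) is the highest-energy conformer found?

CH2Cl at 0° (eclipsed): CHO–CH2Cl eclipsed, tBu–I eclipsed, Et–CN eclipsed; 3.5 + 4.7 + 2.5 = 10.7 kcal/mol.
CH2Cl at 60° (staggered): CHO–CH2Cl gauche, CHO–CN gauche, tBu–CH2Cl gauche, tBu–I gauche, Et–I gauche, Et–CN gauche; 0.8 + 0.6 + 1.4 + 1.4 + 1.1 + 0.7 = 6.0 kcal/mol.
CH2Cl at 120° (eclipsed): CHO–CN eclipsed, tBu–CH2Cl eclipsed, Et–I eclipsed; 2.0 + 4.6 + 3.6 = 10.2 kcal/mol.
CH2Cl at 180° (staggered): CHO–I gauche, CHO–CN gauche, tBu–CH2Cl gauche, tBu–CN gauche, Et–CH2Cl gauche, Et–I gauche; 0.9 + 0.6 + 1.4 + 0.9 + 1.3 + 1.1 = 6.2 kcal/mol.
CH2Cl at 240° (eclipsed): CHO–I eclipsed, tBu–CN eclipsed, Et–CH2Cl eclipsed; 2.7 + 2.9 + 3.3 = 8.9 kcal/mol.
CH2Cl at 300° (staggered): CHO–CH2Cl gauche, CHO–I gauche, tBu–I gauche, tBu–CN gauche, Et–CH2Cl gauche, Et–CN gauche; 0.8 + 0.9 + 1.4 + 0.9 + 1.3 + 0.7 = 6.0 kcal/mol.
The maximum (10.7 kcal/mol) occurs with CH2Cl at 0°.

0°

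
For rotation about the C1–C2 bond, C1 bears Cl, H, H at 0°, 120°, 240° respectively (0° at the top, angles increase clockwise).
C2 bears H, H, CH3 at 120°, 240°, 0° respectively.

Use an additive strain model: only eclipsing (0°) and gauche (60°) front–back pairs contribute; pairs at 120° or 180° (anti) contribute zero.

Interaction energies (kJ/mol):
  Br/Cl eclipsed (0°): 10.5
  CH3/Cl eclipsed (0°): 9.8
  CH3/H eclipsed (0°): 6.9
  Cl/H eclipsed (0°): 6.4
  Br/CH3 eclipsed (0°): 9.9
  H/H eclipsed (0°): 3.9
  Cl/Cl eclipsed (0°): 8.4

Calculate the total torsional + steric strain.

17.6 kJ/mol

This conformer (eclipsed): Cl(0°)/CH3(0°) eclipsed 9.8; H(120°)/H(120°) eclipsed 3.9; H(240°)/H(240°) eclipsed 3.9 → 17.6 kJ/mol.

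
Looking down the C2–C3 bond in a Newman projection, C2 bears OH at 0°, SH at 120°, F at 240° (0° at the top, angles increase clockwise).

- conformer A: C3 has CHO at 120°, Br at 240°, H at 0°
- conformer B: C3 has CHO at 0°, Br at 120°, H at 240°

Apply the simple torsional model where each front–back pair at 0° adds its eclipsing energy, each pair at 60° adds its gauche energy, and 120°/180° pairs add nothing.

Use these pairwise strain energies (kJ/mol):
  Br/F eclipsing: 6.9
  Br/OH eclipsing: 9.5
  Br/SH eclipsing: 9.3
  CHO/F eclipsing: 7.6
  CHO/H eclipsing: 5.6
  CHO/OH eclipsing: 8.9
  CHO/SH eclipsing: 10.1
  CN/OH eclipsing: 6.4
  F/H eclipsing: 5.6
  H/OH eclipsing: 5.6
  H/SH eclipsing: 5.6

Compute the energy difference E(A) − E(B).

A (eclipsed): OH(0°)/H(0°) eclipsed 5.6; SH(120°)/CHO(120°) eclipsed 10.1; F(240°)/Br(240°) eclipsed 6.9 → 22.6 kJ/mol.
B (eclipsed): OH(0°)/CHO(0°) eclipsed 8.9; SH(120°)/Br(120°) eclipsed 9.3; F(240°)/H(240°) eclipsed 5.6 → 23.8 kJ/mol.
E(A) − E(B) = 22.6 − 23.8 = -1.2 kJ/mol.

-1.2 kJ/mol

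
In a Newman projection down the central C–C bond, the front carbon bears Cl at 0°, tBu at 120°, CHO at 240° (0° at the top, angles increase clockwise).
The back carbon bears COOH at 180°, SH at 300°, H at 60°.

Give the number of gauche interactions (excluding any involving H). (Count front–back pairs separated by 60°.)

4

Non-H gauche pairs: Cl(0°)/SH(300°); tBu(120°)/COOH(180°); CHO(240°)/COOH(180°); CHO(240°)/SH(300°) — 4 interactions.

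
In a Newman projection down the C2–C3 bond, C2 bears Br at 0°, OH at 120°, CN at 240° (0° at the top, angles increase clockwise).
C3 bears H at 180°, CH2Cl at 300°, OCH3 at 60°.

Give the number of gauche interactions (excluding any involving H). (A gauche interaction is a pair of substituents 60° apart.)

4

Non-H gauche pairs: Br(0°)/CH2Cl(300°); Br(0°)/OCH3(60°); OH(120°)/OCH3(60°); CN(240°)/CH2Cl(300°) — 4 interactions.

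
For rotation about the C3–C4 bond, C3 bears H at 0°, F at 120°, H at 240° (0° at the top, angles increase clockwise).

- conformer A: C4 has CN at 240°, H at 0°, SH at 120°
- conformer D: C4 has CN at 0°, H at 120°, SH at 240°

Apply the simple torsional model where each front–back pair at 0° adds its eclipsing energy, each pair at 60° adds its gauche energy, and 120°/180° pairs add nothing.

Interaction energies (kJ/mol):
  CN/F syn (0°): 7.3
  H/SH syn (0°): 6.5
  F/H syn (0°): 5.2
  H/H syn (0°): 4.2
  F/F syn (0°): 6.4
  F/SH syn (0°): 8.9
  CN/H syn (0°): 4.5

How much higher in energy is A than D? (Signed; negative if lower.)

A (eclipsed): H(0°)/H(0°) eclipsed 4.2; F(120°)/SH(120°) eclipsed 8.9; H(240°)/CN(240°) eclipsed 4.5 → 17.6 kJ/mol.
D (eclipsed): H(0°)/CN(0°) eclipsed 4.5; F(120°)/H(120°) eclipsed 5.2; H(240°)/SH(240°) eclipsed 6.5 → 16.2 kJ/mol.
E(A) − E(D) = 17.6 − 16.2 = +1.4 kJ/mol.

+1.4 kJ/mol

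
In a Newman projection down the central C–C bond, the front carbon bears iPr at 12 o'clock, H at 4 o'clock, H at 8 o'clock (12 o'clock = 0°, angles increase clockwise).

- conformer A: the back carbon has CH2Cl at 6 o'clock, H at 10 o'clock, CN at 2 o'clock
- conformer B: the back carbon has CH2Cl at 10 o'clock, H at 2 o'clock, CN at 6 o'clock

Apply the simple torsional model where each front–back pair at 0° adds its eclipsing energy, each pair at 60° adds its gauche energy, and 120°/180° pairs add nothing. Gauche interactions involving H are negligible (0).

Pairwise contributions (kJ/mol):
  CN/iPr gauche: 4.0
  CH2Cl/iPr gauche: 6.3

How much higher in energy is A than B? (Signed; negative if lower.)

-2.3 kJ/mol

A is staggered. iPr at 0° is gauche with CN at 60° (4.0). Total 4.0 kJ/mol.
B is staggered. iPr at 0° is gauche with CH2Cl at 300° (6.3). Total 6.3 kJ/mol.
E(A) − E(B) = 4.0 − 6.3 = -2.3 kJ/mol.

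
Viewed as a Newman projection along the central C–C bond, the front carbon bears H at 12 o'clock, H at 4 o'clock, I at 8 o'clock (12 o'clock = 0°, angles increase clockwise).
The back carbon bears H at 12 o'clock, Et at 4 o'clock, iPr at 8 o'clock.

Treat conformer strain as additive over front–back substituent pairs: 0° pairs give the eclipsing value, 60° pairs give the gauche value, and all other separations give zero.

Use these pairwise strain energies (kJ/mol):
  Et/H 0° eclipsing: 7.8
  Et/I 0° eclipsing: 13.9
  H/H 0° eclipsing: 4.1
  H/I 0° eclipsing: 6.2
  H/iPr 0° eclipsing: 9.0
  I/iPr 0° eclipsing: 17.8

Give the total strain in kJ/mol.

This conformer is eclipsed. H at 0° is eclipsed with H at 0° (4.1); H at 120° is eclipsed with Et at 120° (7.8); I at 240° is eclipsed with iPr at 240° (17.8). Total 29.7 kJ/mol.

29.7 kJ/mol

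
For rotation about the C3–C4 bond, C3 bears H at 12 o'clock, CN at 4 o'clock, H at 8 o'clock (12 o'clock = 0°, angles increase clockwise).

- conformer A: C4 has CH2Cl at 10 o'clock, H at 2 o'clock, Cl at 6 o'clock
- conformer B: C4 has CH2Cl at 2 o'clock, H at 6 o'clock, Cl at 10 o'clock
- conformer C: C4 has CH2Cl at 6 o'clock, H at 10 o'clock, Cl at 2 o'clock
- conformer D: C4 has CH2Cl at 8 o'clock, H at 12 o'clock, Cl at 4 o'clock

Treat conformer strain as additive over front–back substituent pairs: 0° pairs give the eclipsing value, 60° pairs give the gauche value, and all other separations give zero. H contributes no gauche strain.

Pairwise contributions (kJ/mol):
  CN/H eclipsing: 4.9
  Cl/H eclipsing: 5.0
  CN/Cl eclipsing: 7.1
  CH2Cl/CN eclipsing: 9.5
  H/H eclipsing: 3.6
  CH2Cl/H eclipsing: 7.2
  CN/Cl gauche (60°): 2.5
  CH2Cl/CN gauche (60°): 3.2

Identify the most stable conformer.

A

A (staggered): CN(120°)/Cl(180°) gauche 2.5 → 2.5 kJ/mol.
B (staggered): CN(120°)/CH2Cl(60°) gauche 3.2 → 3.2 kJ/mol.
C (staggered): CN(120°)/CH2Cl(180°) gauche 3.2; CN(120°)/Cl(60°) gauche 2.5 → 5.7 kJ/mol.
D (eclipsed): H(0°)/H(0°) eclipsed 3.6; CN(120°)/Cl(120°) eclipsed 7.1; H(240°)/CH2Cl(240°) eclipsed 7.2 → 17.9 kJ/mol.
A has the lowest total (2.5 kJ/mol).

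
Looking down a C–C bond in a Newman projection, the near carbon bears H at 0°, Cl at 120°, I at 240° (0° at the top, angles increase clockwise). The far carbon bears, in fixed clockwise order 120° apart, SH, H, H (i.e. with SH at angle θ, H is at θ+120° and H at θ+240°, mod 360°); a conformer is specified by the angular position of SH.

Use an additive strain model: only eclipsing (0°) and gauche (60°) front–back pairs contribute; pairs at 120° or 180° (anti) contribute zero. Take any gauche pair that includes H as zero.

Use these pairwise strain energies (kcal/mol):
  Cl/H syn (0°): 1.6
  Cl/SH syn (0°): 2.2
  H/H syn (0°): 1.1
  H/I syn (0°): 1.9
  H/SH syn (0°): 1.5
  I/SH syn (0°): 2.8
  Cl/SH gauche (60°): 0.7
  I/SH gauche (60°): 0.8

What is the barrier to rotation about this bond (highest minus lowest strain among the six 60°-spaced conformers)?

4.8 kcal/mol

SH at 0° (eclipsed): H–SH eclipsed, Cl–H eclipsed, I–H eclipsed; 1.5 + 1.6 + 1.9 = 5.0 kcal/mol.
SH at 60° (staggered): Cl–SH gauche; 0.7 = 0.7 kcal/mol.
SH at 120° (eclipsed): H–H eclipsed, Cl–SH eclipsed, I–H eclipsed; 1.1 + 2.2 + 1.9 = 5.2 kcal/mol.
SH at 180° (staggered): Cl–SH gauche, I–SH gauche; 0.7 + 0.8 = 1.5 kcal/mol.
SH at 240° (eclipsed): H–H eclipsed, Cl–H eclipsed, I–SH eclipsed; 1.1 + 1.6 + 2.8 = 5.5 kcal/mol.
SH at 300° (staggered): I–SH gauche; 0.8 = 0.8 kcal/mol.
Max at 240° (5.5 kcal/mol), min at 60° (0.7 kcal/mol); barrier = 4.8 kcal/mol.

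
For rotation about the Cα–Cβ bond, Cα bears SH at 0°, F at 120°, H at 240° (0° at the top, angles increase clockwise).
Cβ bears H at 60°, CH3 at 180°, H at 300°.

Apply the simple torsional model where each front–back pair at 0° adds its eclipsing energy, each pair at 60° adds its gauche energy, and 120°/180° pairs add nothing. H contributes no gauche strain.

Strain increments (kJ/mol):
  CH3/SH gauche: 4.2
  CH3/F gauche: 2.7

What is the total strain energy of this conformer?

2.7 kJ/mol

This conformer (staggered): F(120°)/CH3(180°) gauche 2.7 → 2.7 kJ/mol.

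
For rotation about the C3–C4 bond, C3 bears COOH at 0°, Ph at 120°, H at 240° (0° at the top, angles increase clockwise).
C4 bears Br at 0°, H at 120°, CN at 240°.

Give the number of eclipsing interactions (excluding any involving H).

Non-H eclipsing pairs: COOH(0°)/Br(0°) — 1 interaction.

1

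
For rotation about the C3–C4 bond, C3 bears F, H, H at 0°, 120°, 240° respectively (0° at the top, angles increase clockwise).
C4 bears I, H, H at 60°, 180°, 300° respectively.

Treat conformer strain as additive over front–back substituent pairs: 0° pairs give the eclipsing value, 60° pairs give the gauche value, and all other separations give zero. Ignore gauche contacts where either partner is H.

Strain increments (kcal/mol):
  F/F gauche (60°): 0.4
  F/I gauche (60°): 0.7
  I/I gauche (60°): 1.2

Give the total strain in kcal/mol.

0.7 kcal/mol

This conformer is staggered. F at 0° is gauche with I at 60° (0.7). Total 0.7 kcal/mol.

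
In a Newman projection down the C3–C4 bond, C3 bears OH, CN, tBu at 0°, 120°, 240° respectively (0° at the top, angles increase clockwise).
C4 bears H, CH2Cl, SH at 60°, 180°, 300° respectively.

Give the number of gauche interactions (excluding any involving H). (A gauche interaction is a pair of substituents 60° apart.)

Non-H gauche pairs: OH(0°)/SH(300°); CN(120°)/CH2Cl(180°); tBu(240°)/CH2Cl(180°); tBu(240°)/SH(300°) — 4 interactions.

4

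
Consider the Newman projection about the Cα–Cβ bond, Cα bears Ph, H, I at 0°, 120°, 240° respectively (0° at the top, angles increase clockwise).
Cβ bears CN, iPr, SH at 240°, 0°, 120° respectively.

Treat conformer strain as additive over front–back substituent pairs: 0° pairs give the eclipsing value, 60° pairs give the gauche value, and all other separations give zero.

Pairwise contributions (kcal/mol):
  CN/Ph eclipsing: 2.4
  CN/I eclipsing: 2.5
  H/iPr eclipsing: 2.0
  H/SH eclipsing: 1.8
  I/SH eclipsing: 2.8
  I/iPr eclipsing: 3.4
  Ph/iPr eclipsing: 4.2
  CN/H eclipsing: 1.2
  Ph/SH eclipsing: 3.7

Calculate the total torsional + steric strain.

This conformer (eclipsed): Ph(0°)/iPr(0°) eclipsed 4.2; H(120°)/SH(120°) eclipsed 1.8; I(240°)/CN(240°) eclipsed 2.5 → 8.5 kcal/mol.

8.5 kcal/mol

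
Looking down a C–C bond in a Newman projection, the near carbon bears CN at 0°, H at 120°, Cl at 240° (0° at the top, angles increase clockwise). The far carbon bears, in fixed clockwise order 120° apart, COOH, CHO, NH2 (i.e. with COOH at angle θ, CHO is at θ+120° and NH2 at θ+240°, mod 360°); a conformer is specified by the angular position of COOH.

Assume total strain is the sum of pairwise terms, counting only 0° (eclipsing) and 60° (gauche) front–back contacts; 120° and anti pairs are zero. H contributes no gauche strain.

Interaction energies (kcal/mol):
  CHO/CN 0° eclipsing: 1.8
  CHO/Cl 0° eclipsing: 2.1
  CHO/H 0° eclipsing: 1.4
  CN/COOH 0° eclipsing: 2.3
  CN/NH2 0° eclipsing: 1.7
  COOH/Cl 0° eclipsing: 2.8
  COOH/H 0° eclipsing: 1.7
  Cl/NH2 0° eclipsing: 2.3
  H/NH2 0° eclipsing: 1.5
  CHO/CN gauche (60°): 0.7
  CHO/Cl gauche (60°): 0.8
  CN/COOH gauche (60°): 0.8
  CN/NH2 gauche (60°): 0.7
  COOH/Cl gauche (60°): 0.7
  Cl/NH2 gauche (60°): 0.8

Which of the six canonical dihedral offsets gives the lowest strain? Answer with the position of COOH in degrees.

180°

COOH at 0° (eclipsed): CN–COOH eclipsed, H–CHO eclipsed, Cl–NH2 eclipsed; 2.3 + 1.4 + 2.3 = 6.0 kcal/mol.
COOH at 60° (staggered): CN–COOH gauche, CN–NH2 gauche, Cl–CHO gauche, Cl–NH2 gauche; 0.8 + 0.7 + 0.8 + 0.8 = 3.1 kcal/mol.
COOH at 120° (eclipsed): CN–NH2 eclipsed, H–COOH eclipsed, Cl–CHO eclipsed; 1.7 + 1.7 + 2.1 = 5.5 kcal/mol.
COOH at 180° (staggered): CN–CHO gauche, CN–NH2 gauche, Cl–COOH gauche, Cl–CHO gauche; 0.7 + 0.7 + 0.7 + 0.8 = 2.9 kcal/mol.
COOH at 240° (eclipsed): CN–CHO eclipsed, H–NH2 eclipsed, Cl–COOH eclipsed; 1.8 + 1.5 + 2.8 = 6.1 kcal/mol.
COOH at 300° (staggered): CN–COOH gauche, CN–CHO gauche, Cl–COOH gauche, Cl–NH2 gauche; 0.8 + 0.7 + 0.7 + 0.8 = 3.0 kcal/mol.
The minimum (2.9 kcal/mol) occurs with COOH at 180°.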